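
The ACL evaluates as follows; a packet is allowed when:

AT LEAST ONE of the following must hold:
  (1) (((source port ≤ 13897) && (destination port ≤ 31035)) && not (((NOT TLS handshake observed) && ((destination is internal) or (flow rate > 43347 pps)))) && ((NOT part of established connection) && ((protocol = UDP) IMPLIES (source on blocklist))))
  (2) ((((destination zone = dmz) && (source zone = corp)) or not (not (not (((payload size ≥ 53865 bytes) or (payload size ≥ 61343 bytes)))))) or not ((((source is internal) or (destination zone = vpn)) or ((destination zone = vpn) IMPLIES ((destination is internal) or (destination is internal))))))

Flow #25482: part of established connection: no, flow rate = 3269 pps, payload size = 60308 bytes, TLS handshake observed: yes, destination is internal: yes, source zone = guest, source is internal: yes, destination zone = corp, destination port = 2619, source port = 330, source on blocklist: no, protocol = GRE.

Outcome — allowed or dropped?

Allowed

Atomic conditions:
  source port ≤ 13897: 330 ≤ 13897 is true
  destination port ≤ 31035: 2619 ≤ 31035 is true
  NOT TLS handshake observed: yes → false
  destination is internal: yes → true
  flow rate > 43347 pps: 3269 > 43347 is false
  NOT part of established connection: no → true
  protocol = UDP: GRE == UDP is false
  source on blocklist: no → false
  destination zone = dmz: corp == dmz is false
  source zone = corp: guest == corp is false
  payload size ≥ 53865 bytes: 60308 ≥ 53865 is true
  payload size ≥ 61343 bytes: 60308 ≥ 61343 is false
  source is internal: yes → true
  destination zone = vpn: corp == vpn is false
Combine:
[1.1] true AND true = true
[1.2.1.2] true OR false = true
[1.2.1] false AND true = false
[1.2] NOT false = true
[1.3.2] false → false (antecedent false ⇒ implication holds) = true
[1.3] true AND true = true
[1] true AND true AND true = true
[2.1.1] false AND false = false
[2.1.2.1.1.1] true OR false = true
[2.1.2.1.1] NOT true = false
[2.1.2.1] NOT false = true
[2.1.2] NOT true = false
[2.1] false OR false = false
[2.2.1.1] true OR false = true
[2.2.1.2.2] true OR true = true
[2.2.1.2] false → true (antecedent false ⇒ implication holds) = true
[2.2.1] true OR true = true
[2.2] NOT true = false
[2] false OR false = false
[root] true OR false = true
Overall: true → allowed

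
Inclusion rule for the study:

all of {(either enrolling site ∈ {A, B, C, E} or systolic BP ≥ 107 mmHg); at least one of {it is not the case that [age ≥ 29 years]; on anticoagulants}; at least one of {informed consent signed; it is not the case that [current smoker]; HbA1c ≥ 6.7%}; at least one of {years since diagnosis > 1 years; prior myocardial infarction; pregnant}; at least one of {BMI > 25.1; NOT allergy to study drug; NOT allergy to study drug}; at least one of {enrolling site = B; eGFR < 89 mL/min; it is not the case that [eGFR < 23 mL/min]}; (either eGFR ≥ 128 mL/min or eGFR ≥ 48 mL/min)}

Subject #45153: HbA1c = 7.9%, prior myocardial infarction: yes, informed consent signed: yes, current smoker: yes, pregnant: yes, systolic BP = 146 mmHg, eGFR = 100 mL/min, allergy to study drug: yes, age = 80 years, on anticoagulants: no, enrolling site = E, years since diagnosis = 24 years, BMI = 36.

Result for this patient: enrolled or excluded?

Atomic conditions:
  enrolling site ∈ {A, B, C, E}: E is in the set → true
  systolic BP ≥ 107 mmHg: 146 ≥ 107 is true
  age ≥ 29 years: 80 ≥ 29 is true
  on anticoagulants: no → false
  informed consent signed: yes → true
  current smoker: yes → true
  HbA1c ≥ 6.7%: 7.9 ≥ 6.7 is true
  years since diagnosis > 1 years: 24 > 1 is true
  prior myocardial infarction: yes → true
  pregnant: yes → true
  BMI > 25.1: 36 > 25.1 is true
  NOT allergy to study drug: yes → false
  enrolling site = B: E == B is false
  eGFR < 89 mL/min: 100 < 89 is false
  eGFR < 23 mL/min: 100 < 23 is false
  eGFR ≥ 128 mL/min: 100 ≥ 128 is false
  eGFR ≥ 48 mL/min: 100 ≥ 48 is true
Combine:
[1] true OR true = true
[2.1] NOT true = false
[2] false OR false = false
[3.2] NOT true = false
[3] true OR false OR true = true
[4] true OR true OR true = true
[5] true OR false OR false = true
[6.3] NOT false = true
[6] false OR false OR true = true
[7] false OR true = true
[root] true AND false AND true AND true AND true AND true AND true = false
Overall: false → excluded

Excluded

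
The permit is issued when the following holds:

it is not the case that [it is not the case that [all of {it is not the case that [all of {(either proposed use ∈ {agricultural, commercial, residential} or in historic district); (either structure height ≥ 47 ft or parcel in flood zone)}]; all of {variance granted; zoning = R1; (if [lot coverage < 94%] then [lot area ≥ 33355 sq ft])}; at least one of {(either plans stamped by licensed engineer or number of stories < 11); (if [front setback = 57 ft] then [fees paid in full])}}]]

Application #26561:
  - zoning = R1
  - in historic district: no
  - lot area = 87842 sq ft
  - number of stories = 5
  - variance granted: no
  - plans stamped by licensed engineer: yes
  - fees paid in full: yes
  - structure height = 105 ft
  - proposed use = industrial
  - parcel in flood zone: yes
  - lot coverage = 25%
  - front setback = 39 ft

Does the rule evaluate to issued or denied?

Denied

Atomic conditions:
  proposed use ∈ {agricultural, commercial, residential}: industrial is not in the set → false
  in historic district: no → false
  structure height ≥ 47 ft: 105 ≥ 47 is true
  parcel in flood zone: yes → true
  variance granted: no → false
  zoning = R1: R1 == R1 is true
  lot coverage < 94%: 25 < 94 is true
  lot area ≥ 33355 sq ft: 87842 ≥ 33355 is true
  plans stamped by licensed engineer: yes → true
  number of stories < 11: 5 < 11 is true
  front setback = 57 ft: 39 == 57 is false
  fees paid in full: yes → true
Combine:
[1.1.1.1.1] false OR false = false
[1.1.1.1.2] true OR true = true
[1.1.1.1] false AND true = false
[1.1.1] NOT false = true
[1.1.2.3] true → true = true
[1.1.2] false AND true AND true = false
[1.1.3.1] true OR true = true
[1.1.3.2] false → true (antecedent false ⇒ implication holds) = true
[1.1.3] true OR true = true
[1.1] true AND false AND true = false
[1] NOT false = true
[root] NOT true = false
Overall: false → denied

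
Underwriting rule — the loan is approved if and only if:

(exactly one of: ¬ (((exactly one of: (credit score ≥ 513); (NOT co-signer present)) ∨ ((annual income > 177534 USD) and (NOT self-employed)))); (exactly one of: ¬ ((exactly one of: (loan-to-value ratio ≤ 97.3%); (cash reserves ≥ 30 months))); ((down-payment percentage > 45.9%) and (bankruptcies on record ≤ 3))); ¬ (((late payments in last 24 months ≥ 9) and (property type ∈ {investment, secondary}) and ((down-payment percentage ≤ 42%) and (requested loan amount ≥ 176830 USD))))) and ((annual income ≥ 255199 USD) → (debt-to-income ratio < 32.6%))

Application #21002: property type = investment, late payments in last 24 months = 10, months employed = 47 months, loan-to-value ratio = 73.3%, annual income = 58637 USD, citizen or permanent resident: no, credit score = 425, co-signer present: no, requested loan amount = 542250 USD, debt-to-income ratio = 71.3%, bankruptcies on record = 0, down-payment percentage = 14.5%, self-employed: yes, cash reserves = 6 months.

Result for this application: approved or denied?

Denied

Atomic conditions:
  credit score ≥ 513: 425 ≥ 513 is false
  NOT co-signer present: no → true
  annual income > 177534 USD: 58637 > 177534 is false
  NOT self-employed: yes → false
  loan-to-value ratio ≤ 97.3%: 73.3 ≤ 97.3 is true
  cash reserves ≥ 30 months: 6 ≥ 30 is false
  down-payment percentage > 45.9%: 14.5 > 45.9 is false
  bankruptcies on record ≤ 3: 0 ≤ 3 is true
  late payments in last 24 months ≥ 9: 10 ≥ 9 is true
  property type ∈ {investment, secondary}: investment is in the set → true
  down-payment percentage ≤ 42%: 14.5 ≤ 42 is true
  requested loan amount ≥ 176830 USD: 542250 ≥ 176830 is true
  annual income ≥ 255199 USD: 58637 ≥ 255199 is false
  debt-to-income ratio < 32.6%: 71.3 < 32.6 is false
Combine:
[1.1.1.1] exactly-one(false, true) = true
[1.1.1.2] false AND false = false
[1.1.1] true OR false = true
[1.1] NOT true = false
[1.2.1.1] exactly-one(true, false) = true
[1.2.1] NOT true = false
[1.2.2] false AND true = false
[1.2] exactly-one(false, false) = false
[1.3.1.3] true AND true = true
[1.3.1] true AND true AND true = true
[1.3] NOT true = false
[1] exactly-one(false, false, false) = false
[2] false → false (antecedent false ⇒ implication holds) = true
[root] false AND true = false
Overall: false → denied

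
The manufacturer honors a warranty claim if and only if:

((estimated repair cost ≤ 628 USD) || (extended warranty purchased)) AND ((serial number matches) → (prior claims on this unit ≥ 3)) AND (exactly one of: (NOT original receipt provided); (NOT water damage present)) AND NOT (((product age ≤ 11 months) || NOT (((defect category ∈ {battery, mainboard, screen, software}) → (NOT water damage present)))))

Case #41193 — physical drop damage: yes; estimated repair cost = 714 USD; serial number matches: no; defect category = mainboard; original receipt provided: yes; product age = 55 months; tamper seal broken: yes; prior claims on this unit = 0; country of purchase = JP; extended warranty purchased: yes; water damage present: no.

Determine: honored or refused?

Atomic conditions:
  estimated repair cost ≤ 628 USD: 714 ≤ 628 is false
  extended warranty purchased: yes → true
  serial number matches: no → false
  prior claims on this unit ≥ 3: 0 ≥ 3 is false
  NOT original receipt provided: yes → false
  NOT water damage present: no → true
  product age ≤ 11 months: 55 ≤ 11 is false
  defect category ∈ {battery, mainboard, screen, software}: mainboard is in the set → true
Combine:
[1] false OR true = true
[2] false → false (antecedent false ⇒ implication holds) = true
[3] exactly-one(false, true) = true
[4.1.2.1] true → true = true
[4.1.2] NOT true = false
[4.1] false OR false = false
[4] NOT false = true
[root] true AND true AND true AND true = true
Overall: true → honored

Honored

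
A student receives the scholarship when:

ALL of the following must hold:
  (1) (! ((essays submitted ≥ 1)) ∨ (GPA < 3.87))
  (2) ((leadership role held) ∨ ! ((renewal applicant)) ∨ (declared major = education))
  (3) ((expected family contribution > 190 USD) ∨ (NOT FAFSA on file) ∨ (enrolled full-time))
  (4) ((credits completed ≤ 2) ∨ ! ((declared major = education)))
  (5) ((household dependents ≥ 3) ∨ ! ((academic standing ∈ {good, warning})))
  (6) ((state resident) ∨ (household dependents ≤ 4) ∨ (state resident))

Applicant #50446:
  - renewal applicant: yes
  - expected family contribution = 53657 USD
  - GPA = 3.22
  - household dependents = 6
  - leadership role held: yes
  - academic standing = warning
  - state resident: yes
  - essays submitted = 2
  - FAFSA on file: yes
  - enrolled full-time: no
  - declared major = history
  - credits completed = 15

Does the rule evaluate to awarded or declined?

Atomic conditions:
  essays submitted ≥ 1: 2 ≥ 1 is true
  GPA < 3.87: 3.22 < 3.87 is true
  leadership role held: yes → true
  renewal applicant: yes → true
  declared major = education: history == education is false
  expected family contribution > 190 USD: 53657 > 190 is true
  NOT FAFSA on file: yes → false
  enrolled full-time: no → false
  credits completed ≤ 2: 15 ≤ 2 is false
  household dependents ≥ 3: 6 ≥ 3 is true
  academic standing ∈ {good, warning}: warning is in the set → true
  state resident: yes → true
  household dependents ≤ 4: 6 ≤ 4 is false
Combine:
[1.1] NOT true = false
[1] false OR true = true
[2.2] NOT true = false
[2] true OR false OR false = true
[3] true OR false OR false = true
[4.2] NOT false = true
[4] false OR true = true
[5.2] NOT true = false
[5] true OR false = true
[6] true OR false OR true = true
[root] true AND true AND true AND true AND true AND true = true
Overall: true → awarded

Awarded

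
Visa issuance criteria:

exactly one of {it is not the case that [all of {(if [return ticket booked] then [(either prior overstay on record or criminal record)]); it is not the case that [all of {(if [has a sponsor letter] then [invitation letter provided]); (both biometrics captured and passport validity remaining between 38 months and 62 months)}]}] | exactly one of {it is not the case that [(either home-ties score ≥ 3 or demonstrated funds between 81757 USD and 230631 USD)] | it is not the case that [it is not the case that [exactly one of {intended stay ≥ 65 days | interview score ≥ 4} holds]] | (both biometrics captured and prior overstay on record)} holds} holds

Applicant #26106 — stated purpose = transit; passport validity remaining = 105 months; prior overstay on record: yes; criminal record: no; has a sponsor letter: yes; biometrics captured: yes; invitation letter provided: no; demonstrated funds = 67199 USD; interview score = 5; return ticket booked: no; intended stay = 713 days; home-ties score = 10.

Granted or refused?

Granted

Atomic conditions:
  return ticket booked: no → false
  prior overstay on record: yes → true
  criminal record: no → false
  has a sponsor letter: yes → true
  invitation letter provided: no → false
  biometrics captured: yes → true
  passport validity remaining between 38 months and 62 months: 105 in [38, 62] is false
  home-ties score ≥ 3: 10 ≥ 3 is true
  demonstrated funds between 81757 USD and 230631 USD: 67199 in [81757, 230631] is false
  intended stay ≥ 65 days: 713 ≥ 65 is true
  interview score ≥ 4: 5 ≥ 4 is true
Combine:
[1.1.1.2] true OR false = true
[1.1.1] false → true (antecedent false ⇒ implication holds) = true
[1.1.2.1.1] true → false = false
[1.1.2.1.2] true AND false = false
[1.1.2.1] false AND false = false
[1.1.2] NOT false = true
[1.1] true AND true = true
[1] NOT true = false
[2.1.1] true OR false = true
[2.1] NOT true = false
[2.2.1.1] exactly-one(true, true) = false
[2.2.1] NOT false = true
[2.2] NOT true = false
[2.3] true AND true = true
[2] exactly-one(false, false, true) = true
[root] exactly-one(false, true) = true
Overall: true → granted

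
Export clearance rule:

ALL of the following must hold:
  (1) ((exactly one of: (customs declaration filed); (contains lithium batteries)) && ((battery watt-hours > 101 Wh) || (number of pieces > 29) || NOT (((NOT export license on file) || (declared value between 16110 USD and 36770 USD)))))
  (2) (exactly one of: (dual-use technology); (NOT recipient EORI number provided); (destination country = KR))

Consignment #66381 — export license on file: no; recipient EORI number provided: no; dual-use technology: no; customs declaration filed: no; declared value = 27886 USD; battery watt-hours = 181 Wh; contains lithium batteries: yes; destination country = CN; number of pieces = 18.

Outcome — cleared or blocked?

Atomic conditions:
  customs declaration filed: no → false
  contains lithium batteries: yes → true
  battery watt-hours > 101 Wh: 181 > 101 is true
  number of pieces > 29: 18 > 29 is false
  NOT export license on file: no → true
  declared value between 16110 USD and 36770 USD: 27886 in [16110, 36770] is true
  dual-use technology: no → false
  NOT recipient EORI number provided: no → true
  destination country = KR: CN == KR is false
Combine:
[1.1] exactly-one(false, true) = true
[1.2.3.1] true OR true = true
[1.2.3] NOT true = false
[1.2] true OR false OR false = true
[1] true AND true = true
[2] exactly-one(false, true, false) = true
[root] true AND true = true
Overall: true → cleared

Cleared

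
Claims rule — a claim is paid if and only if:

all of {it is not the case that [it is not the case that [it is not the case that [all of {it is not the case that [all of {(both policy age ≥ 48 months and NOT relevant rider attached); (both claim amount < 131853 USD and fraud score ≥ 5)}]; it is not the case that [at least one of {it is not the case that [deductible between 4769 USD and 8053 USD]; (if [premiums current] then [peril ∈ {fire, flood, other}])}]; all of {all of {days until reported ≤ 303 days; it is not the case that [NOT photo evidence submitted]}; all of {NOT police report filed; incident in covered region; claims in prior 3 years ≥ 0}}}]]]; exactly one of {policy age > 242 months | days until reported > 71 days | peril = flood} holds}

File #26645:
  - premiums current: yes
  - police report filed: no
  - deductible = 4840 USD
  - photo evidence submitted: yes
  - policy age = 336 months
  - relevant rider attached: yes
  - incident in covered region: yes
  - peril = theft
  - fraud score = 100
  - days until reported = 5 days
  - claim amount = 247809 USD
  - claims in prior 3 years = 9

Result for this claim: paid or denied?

Denied

Atomic conditions:
  policy age ≥ 48 months: 336 ≥ 48 is true
  NOT relevant rider attached: yes → false
  claim amount < 131853 USD: 247809 < 131853 is false
  fraud score ≥ 5: 100 ≥ 5 is true
  deductible between 4769 USD and 8053 USD: 4840 in [4769, 8053] is true
  premiums current: yes → true
  peril ∈ {fire, flood, other}: theft is not in the set → false
  days until reported ≤ 303 days: 5 ≤ 303 is true
  NOT photo evidence submitted: yes → false
  NOT police report filed: no → true
  incident in covered region: yes → true
  claims in prior 3 years ≥ 0: 9 ≥ 0 is true
  policy age > 242 months: 336 > 242 is true
  days until reported > 71 days: 5 > 71 is false
  peril = flood: theft == flood is false
Combine:
[1.1.1.1.1.1.1] true AND false = false
[1.1.1.1.1.1.2] false AND true = false
[1.1.1.1.1.1] false AND false = false
[1.1.1.1.1] NOT false = true
[1.1.1.1.2.1.1] NOT true = false
[1.1.1.1.2.1.2] true → false = false
[1.1.1.1.2.1] false OR false = false
[1.1.1.1.2] NOT false = true
[1.1.1.1.3.1.2] NOT false = true
[1.1.1.1.3.1] true AND true = true
[1.1.1.1.3.2] true AND true AND true = true
[1.1.1.1.3] true AND true = true
[1.1.1.1] true AND true AND true = true
[1.1.1] NOT true = false
[1.1] NOT false = true
[1] NOT true = false
[2] exactly-one(true, false, false) = true
[root] false AND true = false
Overall: false → denied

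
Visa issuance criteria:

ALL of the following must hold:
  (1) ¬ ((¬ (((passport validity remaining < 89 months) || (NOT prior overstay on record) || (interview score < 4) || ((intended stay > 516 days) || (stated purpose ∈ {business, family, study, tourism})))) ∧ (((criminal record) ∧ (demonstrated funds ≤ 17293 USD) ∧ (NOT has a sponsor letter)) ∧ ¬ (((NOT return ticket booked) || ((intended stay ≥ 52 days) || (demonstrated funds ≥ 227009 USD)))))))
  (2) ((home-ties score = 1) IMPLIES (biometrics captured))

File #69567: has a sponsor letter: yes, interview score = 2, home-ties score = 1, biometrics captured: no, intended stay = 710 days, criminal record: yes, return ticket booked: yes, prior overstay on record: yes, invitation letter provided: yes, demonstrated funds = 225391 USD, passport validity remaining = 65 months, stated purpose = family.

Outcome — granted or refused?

Atomic conditions:
  passport validity remaining < 89 months: 65 < 89 is true
  NOT prior overstay on record: yes → false
  interview score < 4: 2 < 4 is true
  intended stay > 516 days: 710 > 516 is true
  stated purpose ∈ {business, family, study, tourism}: family is in the set → true
  criminal record: yes → true
  demonstrated funds ≤ 17293 USD: 225391 ≤ 17293 is false
  NOT has a sponsor letter: yes → false
  NOT return ticket booked: yes → false
  intended stay ≥ 52 days: 710 ≥ 52 is true
  demonstrated funds ≥ 227009 USD: 225391 ≥ 227009 is false
  home-ties score = 1: 1 == 1 is true
  biometrics captured: no → false
Combine:
[1.1.1.1.4] true OR true = true
[1.1.1.1] true OR false OR true OR true = true
[1.1.1] NOT true = false
[1.1.2.1] true AND false AND false = false
[1.1.2.2.1.2] true OR false = true
[1.1.2.2.1] false OR true = true
[1.1.2.2] NOT true = false
[1.1.2] false AND false = false
[1.1] false AND false = false
[1] NOT false = true
[2] true → false = false
[root] true AND false = false
Overall: false → refused

Refused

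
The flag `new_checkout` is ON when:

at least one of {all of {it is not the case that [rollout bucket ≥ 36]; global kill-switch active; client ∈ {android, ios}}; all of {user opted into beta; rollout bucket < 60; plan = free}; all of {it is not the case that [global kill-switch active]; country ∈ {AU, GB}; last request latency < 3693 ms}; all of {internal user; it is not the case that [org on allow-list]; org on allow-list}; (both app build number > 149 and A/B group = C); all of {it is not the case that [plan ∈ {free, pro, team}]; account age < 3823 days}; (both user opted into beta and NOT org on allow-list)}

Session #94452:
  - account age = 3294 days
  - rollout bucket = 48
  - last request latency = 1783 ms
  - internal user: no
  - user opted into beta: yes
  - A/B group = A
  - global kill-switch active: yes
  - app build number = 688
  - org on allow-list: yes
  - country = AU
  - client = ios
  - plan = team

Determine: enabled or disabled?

Atomic conditions:
  rollout bucket ≥ 36: 48 ≥ 36 is true
  global kill-switch active: yes → true
  client ∈ {android, ios}: ios is in the set → true
  user opted into beta: yes → true
  rollout bucket < 60: 48 < 60 is true
  plan = free: team == free is false
  country ∈ {AU, GB}: AU is in the set → true
  last request latency < 3693 ms: 1783 < 3693 is true
  internal user: no → false
  org on allow-list: yes → true
  app build number > 149: 688 > 149 is true
  A/B group = C: A == C is false
  plan ∈ {free, pro, team}: team is in the set → true
  account age < 3823 days: 3294 < 3823 is true
  NOT org on allow-list: yes → false
Combine:
[1.1] NOT true = false
[1] false AND true AND true = false
[2] true AND true AND false = false
[3.1] NOT true = false
[3] false AND true AND true = false
[4.2] NOT true = false
[4] false AND false AND true = false
[5] true AND false = false
[6.1] NOT true = false
[6] false AND true = false
[7] true AND false = false
[root] false OR false OR false OR false OR false OR false OR false = false
Overall: false → disabled

Disabled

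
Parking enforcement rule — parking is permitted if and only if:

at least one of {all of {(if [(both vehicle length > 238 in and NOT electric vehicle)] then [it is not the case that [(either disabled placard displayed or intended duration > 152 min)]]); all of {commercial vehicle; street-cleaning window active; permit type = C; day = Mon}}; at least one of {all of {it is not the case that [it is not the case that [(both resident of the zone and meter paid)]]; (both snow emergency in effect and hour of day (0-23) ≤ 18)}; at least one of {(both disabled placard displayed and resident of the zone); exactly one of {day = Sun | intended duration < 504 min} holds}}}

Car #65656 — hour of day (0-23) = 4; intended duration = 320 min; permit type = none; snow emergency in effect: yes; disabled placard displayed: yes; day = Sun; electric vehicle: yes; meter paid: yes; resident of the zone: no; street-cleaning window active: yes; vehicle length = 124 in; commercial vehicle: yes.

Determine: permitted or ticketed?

Ticketed

Atomic conditions:
  vehicle length > 238 in: 124 > 238 is false
  NOT electric vehicle: yes → false
  disabled placard displayed: yes → true
  intended duration > 152 min: 320 > 152 is true
  commercial vehicle: yes → true
  street-cleaning window active: yes → true
  permit type = C: none == C is false
  day = Mon: Sun == Mon is false
  resident of the zone: no → false
  meter paid: yes → true
  snow emergency in effect: yes → true
  hour of day (0-23) ≤ 18: 4 ≤ 18 is true
  day = Sun: Sun == Sun is true
  intended duration < 504 min: 320 < 504 is true
Combine:
[1.1.1] false AND false = false
[1.1.2.1] true OR true = true
[1.1.2] NOT true = false
[1.1] false → false (antecedent false ⇒ implication holds) = true
[1.2] true AND true AND false AND false = false
[1] true AND false = false
[2.1.1.1.1] false AND true = false
[2.1.1.1] NOT false = true
[2.1.1] NOT true = false
[2.1.2] true AND true = true
[2.1] false AND true = false
[2.2.1] true AND false = false
[2.2.2] exactly-one(true, true) = false
[2.2] false OR false = false
[2] false OR false = false
[root] false OR false = false
Overall: false → ticketed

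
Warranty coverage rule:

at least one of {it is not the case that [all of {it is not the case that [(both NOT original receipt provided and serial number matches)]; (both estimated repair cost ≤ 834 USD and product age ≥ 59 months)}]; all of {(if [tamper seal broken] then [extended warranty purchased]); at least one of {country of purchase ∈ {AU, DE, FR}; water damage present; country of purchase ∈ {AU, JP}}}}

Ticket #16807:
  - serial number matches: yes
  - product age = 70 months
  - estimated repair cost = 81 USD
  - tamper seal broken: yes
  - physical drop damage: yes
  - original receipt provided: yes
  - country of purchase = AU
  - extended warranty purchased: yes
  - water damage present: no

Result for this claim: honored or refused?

Atomic conditions:
  NOT original receipt provided: yes → false
  serial number matches: yes → true
  estimated repair cost ≤ 834 USD: 81 ≤ 834 is true
  product age ≥ 59 months: 70 ≥ 59 is true
  tamper seal broken: yes → true
  extended warranty purchased: yes → true
  country of purchase ∈ {AU, DE, FR}: AU is in the set → true
  water damage present: no → false
  country of purchase ∈ {AU, JP}: AU is in the set → true
Combine:
[1.1.1.1] false AND true = false
[1.1.1] NOT false = true
[1.1.2] true AND true = true
[1.1] true AND true = true
[1] NOT true = false
[2.1] true → true = true
[2.2] true OR false OR true = true
[2] true AND true = true
[root] false OR true = true
Overall: true → honored

Honored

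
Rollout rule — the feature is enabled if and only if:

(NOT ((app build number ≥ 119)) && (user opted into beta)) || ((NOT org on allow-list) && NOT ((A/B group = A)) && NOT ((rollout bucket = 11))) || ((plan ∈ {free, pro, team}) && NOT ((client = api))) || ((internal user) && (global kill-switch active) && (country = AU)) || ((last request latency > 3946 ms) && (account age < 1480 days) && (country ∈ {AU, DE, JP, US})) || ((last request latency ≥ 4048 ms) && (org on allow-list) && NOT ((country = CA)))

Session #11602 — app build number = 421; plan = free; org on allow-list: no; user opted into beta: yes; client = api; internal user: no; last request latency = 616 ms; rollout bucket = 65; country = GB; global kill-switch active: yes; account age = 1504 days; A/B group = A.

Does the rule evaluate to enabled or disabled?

Disabled

Atomic conditions:
  app build number ≥ 119: 421 ≥ 119 is true
  user opted into beta: yes → true
  NOT org on allow-list: no → true
  A/B group = A: A == A is true
  rollout bucket = 11: 65 == 11 is false
  plan ∈ {free, pro, team}: free is in the set → true
  client = api: api == api is true
  internal user: no → false
  global kill-switch active: yes → true
  country = AU: GB == AU is false
  last request latency > 3946 ms: 616 > 3946 is false
  account age < 1480 days: 1504 < 1480 is false
  country ∈ {AU, DE, JP, US}: GB is not in the set → false
  last request latency ≥ 4048 ms: 616 ≥ 4048 is false
  org on allow-list: no → false
  country = CA: GB == CA is false
Combine:
[1.1] NOT true = false
[1] false AND true = false
[2.2] NOT true = false
[2.3] NOT false = true
[2] true AND false AND true = false
[3.2] NOT true = false
[3] true AND false = false
[4] false AND true AND false = false
[5] false AND false AND false = false
[6.3] NOT false = true
[6] false AND false AND true = false
[root] false OR false OR false OR false OR false OR false = false
Overall: false → disabled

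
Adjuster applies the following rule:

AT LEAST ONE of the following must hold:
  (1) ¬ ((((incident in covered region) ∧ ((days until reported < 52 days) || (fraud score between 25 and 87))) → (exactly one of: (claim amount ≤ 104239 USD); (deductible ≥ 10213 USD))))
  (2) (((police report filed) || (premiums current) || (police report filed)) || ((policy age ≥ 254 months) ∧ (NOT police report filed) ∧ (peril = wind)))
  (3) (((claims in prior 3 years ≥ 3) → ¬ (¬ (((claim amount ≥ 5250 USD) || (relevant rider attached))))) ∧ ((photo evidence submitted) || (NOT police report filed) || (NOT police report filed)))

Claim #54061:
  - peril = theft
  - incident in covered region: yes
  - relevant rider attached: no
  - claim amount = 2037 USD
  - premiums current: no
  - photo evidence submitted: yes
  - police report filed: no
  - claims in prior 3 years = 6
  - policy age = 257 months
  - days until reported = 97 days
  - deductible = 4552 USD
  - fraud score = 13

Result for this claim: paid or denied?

Denied

Atomic conditions:
  incident in covered region: yes → true
  days until reported < 52 days: 97 < 52 is false
  fraud score between 25 and 87: 13 in [25, 87] is false
  claim amount ≤ 104239 USD: 2037 ≤ 104239 is true
  deductible ≥ 10213 USD: 4552 ≥ 10213 is false
  police report filed: no → false
  premiums current: no → false
  policy age ≥ 254 months: 257 ≥ 254 is true
  NOT police report filed: no → true
  peril = wind: theft == wind is false
  claims in prior 3 years ≥ 3: 6 ≥ 3 is true
  claim amount ≥ 5250 USD: 2037 ≥ 5250 is false
  relevant rider attached: no → false
  photo evidence submitted: yes → true
Combine:
[1.1.1.2] false OR false = false
[1.1.1] true AND false = false
[1.1.2] exactly-one(true, false) = true
[1.1] false → true (antecedent false ⇒ implication holds) = true
[1] NOT true = false
[2.1] false OR false OR false = false
[2.2] true AND true AND false = false
[2] false OR false = false
[3.1.2.1.1] false OR false = false
[3.1.2.1] NOT false = true
[3.1.2] NOT true = false
[3.1] true → false = false
[3.2] true OR true OR true = true
[3] false AND true = false
[root] false OR false OR false = false
Overall: false → denied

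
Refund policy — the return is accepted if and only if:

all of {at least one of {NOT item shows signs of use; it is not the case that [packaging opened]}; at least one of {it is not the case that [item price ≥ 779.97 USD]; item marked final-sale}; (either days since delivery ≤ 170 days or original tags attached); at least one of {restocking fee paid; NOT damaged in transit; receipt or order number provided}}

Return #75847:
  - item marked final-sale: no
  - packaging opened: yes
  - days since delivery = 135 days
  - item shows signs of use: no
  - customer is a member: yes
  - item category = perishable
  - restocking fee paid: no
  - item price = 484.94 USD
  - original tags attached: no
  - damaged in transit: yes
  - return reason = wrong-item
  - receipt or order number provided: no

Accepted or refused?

Atomic conditions:
  NOT item shows signs of use: no → true
  packaging opened: yes → true
  item price ≥ 779.97 USD: 484.94 ≥ 779.97 is false
  item marked final-sale: no → false
  days since delivery ≤ 170 days: 135 ≤ 170 is true
  original tags attached: no → false
  restocking fee paid: no → false
  NOT damaged in transit: yes → false
  receipt or order number provided: no → false
Combine:
[1.2] NOT true = false
[1] true OR false = true
[2.1] NOT false = true
[2] true OR false = true
[3] true OR false = true
[4] false OR false OR false = false
[root] true AND true AND true AND false = false
Overall: false → refused

Refused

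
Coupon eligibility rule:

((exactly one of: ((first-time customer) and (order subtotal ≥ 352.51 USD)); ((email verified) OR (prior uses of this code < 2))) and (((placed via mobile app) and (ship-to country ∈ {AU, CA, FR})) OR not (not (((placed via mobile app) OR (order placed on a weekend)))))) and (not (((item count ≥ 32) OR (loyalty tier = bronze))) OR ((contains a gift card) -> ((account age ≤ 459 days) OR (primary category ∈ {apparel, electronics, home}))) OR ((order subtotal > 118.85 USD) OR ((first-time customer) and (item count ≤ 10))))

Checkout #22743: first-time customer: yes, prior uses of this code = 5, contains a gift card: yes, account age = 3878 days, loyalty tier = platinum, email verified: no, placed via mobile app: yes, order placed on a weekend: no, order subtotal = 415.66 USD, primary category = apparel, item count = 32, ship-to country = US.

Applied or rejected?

Applied

Atomic conditions:
  first-time customer: yes → true
  order subtotal ≥ 352.51 USD: 415.66 ≥ 352.51 is true
  email verified: no → false
  prior uses of this code < 2: 5 < 2 is false
  placed via mobile app: yes → true
  ship-to country ∈ {AU, CA, FR}: US is not in the set → false
  order placed on a weekend: no → false
  item count ≥ 32: 32 ≥ 32 is true
  loyalty tier = bronze: platinum == bronze is false
  contains a gift card: yes → true
  account age ≤ 459 days: 3878 ≤ 459 is false
  primary category ∈ {apparel, electronics, home}: apparel is in the set → true
  order subtotal > 118.85 USD: 415.66 > 118.85 is true
  item count ≤ 10: 32 ≤ 10 is false
Combine:
[1.1.1] true AND true = true
[1.1.2] false OR false = false
[1.1] exactly-one(true, false) = true
[1.2.1] true AND false = false
[1.2.2.1.1] true OR false = true
[1.2.2.1] NOT true = false
[1.2.2] NOT false = true
[1.2] false OR true = true
[1] true AND true = true
[2.1.1] true OR false = true
[2.1] NOT true = false
[2.2.2] false OR true = true
[2.2] true → true = true
[2.3.2] true AND false = false
[2.3] true OR false = true
[2] false OR true OR true = true
[root] true AND true = true
Overall: true → applied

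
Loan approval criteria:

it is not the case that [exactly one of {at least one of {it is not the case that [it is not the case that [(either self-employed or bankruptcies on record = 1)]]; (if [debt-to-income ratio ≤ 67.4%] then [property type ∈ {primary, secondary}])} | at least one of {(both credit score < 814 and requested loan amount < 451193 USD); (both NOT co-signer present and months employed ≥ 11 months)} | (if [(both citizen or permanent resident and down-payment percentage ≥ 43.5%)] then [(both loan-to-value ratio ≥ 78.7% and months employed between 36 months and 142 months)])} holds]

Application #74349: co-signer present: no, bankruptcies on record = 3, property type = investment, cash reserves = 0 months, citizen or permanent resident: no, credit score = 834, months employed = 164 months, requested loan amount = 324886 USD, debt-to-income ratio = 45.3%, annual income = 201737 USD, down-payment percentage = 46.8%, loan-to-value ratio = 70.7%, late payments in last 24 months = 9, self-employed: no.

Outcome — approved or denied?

Atomic conditions:
  self-employed: no → false
  bankruptcies on record = 1: 3 == 1 is false
  debt-to-income ratio ≤ 67.4%: 45.3 ≤ 67.4 is true
  property type ∈ {primary, secondary}: investment is not in the set → false
  credit score < 814: 834 < 814 is false
  requested loan amount < 451193 USD: 324886 < 451193 is true
  NOT co-signer present: no → true
  months employed ≥ 11 months: 164 ≥ 11 is true
  citizen or permanent resident: no → false
  down-payment percentage ≥ 43.5%: 46.8 ≥ 43.5 is true
  loan-to-value ratio ≥ 78.7%: 70.7 ≥ 78.7 is false
  months employed between 36 months and 142 months: 164 in [36, 142] is false
Combine:
[1.1.1.1.1] false OR false = false
[1.1.1.1] NOT false = true
[1.1.1] NOT true = false
[1.1.2] true → false = false
[1.1] false OR false = false
[1.2.1] false AND true = false
[1.2.2] true AND true = true
[1.2] false OR true = true
[1.3.1] false AND true = false
[1.3.2] false AND false = false
[1.3] false → false (antecedent false ⇒ implication holds) = true
[1] exactly-one(false, true, true) = false
[root] NOT false = true
Overall: true → approved

Approved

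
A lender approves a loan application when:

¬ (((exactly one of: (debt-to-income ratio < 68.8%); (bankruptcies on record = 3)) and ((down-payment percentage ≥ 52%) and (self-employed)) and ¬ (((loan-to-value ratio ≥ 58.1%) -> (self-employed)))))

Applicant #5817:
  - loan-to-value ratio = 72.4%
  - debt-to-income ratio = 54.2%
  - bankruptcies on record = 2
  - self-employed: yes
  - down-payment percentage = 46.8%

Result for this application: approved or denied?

Approved

Atomic conditions:
  debt-to-income ratio < 68.8%: 54.2 < 68.8 is true
  bankruptcies on record = 3: 2 == 3 is false
  down-payment percentage ≥ 52%: 46.8 ≥ 52 is false
  self-employed: yes → true
  loan-to-value ratio ≥ 58.1%: 72.4 ≥ 58.1 is true
Combine:
[1.1] exactly-one(true, false) = true
[1.2] false AND true = false
[1.3.1] true → true = true
[1.3] NOT true = false
[1] true AND false AND false = false
[root] NOT false = true
Overall: true → approved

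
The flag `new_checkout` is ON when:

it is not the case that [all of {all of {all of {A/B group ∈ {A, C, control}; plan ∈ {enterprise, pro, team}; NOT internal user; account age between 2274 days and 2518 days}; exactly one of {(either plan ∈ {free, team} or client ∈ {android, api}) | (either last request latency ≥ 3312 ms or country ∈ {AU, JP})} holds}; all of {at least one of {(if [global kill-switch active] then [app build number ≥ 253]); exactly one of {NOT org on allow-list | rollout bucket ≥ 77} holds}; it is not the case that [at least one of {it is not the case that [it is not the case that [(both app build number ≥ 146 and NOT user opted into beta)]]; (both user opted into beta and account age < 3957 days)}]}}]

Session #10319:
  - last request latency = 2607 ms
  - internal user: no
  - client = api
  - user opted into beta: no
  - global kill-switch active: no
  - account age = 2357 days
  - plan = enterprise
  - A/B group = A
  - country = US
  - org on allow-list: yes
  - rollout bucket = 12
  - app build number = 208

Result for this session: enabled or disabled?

Atomic conditions:
  A/B group ∈ {A, C, control}: A is in the set → true
  plan ∈ {enterprise, pro, team}: enterprise is in the set → true
  NOT internal user: no → true
  account age between 2274 days and 2518 days: 2357 in [2274, 2518] is true
  plan ∈ {free, team}: enterprise is not in the set → false
  client ∈ {android, api}: api is in the set → true
  last request latency ≥ 3312 ms: 2607 ≥ 3312 is false
  country ∈ {AU, JP}: US is not in the set → false
  global kill-switch active: no → false
  app build number ≥ 253: 208 ≥ 253 is false
  NOT org on allow-list: yes → false
  rollout bucket ≥ 77: 12 ≥ 77 is false
  app build number ≥ 146: 208 ≥ 146 is true
  NOT user opted into beta: no → true
  user opted into beta: no → false
  account age < 3957 days: 2357 < 3957 is true
Combine:
[1.1.1] true AND true AND true AND true = true
[1.1.2.1] false OR true = true
[1.1.2.2] false OR false = false
[1.1.2] exactly-one(true, false) = true
[1.1] true AND true = true
[1.2.1.1] false → false (antecedent false ⇒ implication holds) = true
[1.2.1.2] exactly-one(false, false) = false
[1.2.1] true OR false = true
[1.2.2.1.1.1.1] true AND true = true
[1.2.2.1.1.1] NOT true = false
[1.2.2.1.1] NOT false = true
[1.2.2.1.2] false AND true = false
[1.2.2.1] true OR false = true
[1.2.2] NOT true = false
[1.2] true AND false = false
[1] true AND false = false
[root] NOT false = true
Overall: true → enabled

Enabled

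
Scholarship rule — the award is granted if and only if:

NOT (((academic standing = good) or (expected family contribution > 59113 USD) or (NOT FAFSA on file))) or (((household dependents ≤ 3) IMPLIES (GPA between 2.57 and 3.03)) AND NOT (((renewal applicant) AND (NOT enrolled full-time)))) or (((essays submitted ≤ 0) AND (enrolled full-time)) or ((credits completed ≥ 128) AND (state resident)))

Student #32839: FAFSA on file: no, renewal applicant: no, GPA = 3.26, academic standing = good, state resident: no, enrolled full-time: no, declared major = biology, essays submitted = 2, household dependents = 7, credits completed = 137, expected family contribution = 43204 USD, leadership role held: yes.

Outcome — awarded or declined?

Atomic conditions:
  academic standing = good: good == good is true
  expected family contribution > 59113 USD: 43204 > 59113 is false
  NOT FAFSA on file: no → true
  household dependents ≤ 3: 7 ≤ 3 is false
  GPA between 2.57 and 3.03: 3.26 in [2.57, 3.03] is false
  renewal applicant: no → false
  NOT enrolled full-time: no → true
  essays submitted ≤ 0: 2 ≤ 0 is false
  enrolled full-time: no → false
  credits completed ≥ 128: 137 ≥ 128 is true
  state resident: no → false
Combine:
[1.1] true OR false OR true = true
[1] NOT true = false
[2.1] false → false (antecedent false ⇒ implication holds) = true
[2.2.1] false AND true = false
[2.2] NOT false = true
[2] true AND true = true
[3.1] false AND false = false
[3.2] true AND false = false
[3] false OR false = false
[root] false OR true OR false = true
Overall: true → awarded

Awarded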